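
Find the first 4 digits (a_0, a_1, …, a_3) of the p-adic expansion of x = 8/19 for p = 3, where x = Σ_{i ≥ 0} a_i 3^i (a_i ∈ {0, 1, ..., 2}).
(a_0, …, a_3) = (2, 2, 2, 0)

v_3(8/19) = 0 (numerator and denominator both coprime to 3), so x ∈ ℤ_3^×. Compute digits iteratively via a_i = x_i mod 3, x_{i+1} = (x_i − a_i)/3, with x_0 = x:
  x_0 = 8/19;  a_0 = 2;  x_1 = (x_0 − 2)/3 = -10/19
  x_1 = -10/19;  a_1 = 2;  x_2 = (x_1 − 2)/3 = -16/19
  x_2 = -16/19;  a_2 = 2;  x_3 = (x_2 − 2)/3 = -18/19
  x_3 = -18/19;  a_3 = 0;  x_4 = (x_3 − 0)/3 = -6/19
Digits: (2, 2, 2, 0).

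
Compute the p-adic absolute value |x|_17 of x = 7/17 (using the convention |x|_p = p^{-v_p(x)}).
|7/17|_17 = 17

Step 1 — compute v_17(x) by factoring powers of 17 out of the numerator and denominator: v_17(7/17) = -1. Step 2 — apply |x|_p = p^{-v_p(x)} = 17^{1} = 17.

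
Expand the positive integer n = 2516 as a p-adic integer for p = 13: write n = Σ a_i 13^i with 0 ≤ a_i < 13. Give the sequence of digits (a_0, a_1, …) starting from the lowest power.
(a_0, a_1, …) = (7, 11, 1, 1)

Repeated division by 13 gives the digits low-to-high: 2516 = 7 + 11·13^1 + 1·13^2 + 1·13^3. Digit sequence: (7, 11, 1, 1).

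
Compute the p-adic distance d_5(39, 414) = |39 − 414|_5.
d_5(39, 414) = 1/125

Step 1 — x − y = 39 − 414 = -375. Step 2 — v_5(-375) = 3 (factor: -375 = −(5^3 · 3); the sign does not affect v_p). Step 3 — |x − y|_5 = 5^{-3} = 1/125.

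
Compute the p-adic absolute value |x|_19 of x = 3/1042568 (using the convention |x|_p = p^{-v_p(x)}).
|3/1042568|_19 = 130321

Step 1 — compute v_19(x) by factoring powers of 19 out of the numerator and denominator: v_19(3/1042568) = -4. Step 2 — apply |x|_p = p^{-v_p(x)} = 19^{4} = 130321.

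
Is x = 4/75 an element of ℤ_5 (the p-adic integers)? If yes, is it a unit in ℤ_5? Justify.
x ∉ ℤ_5 (v_5(x) = -2 < 0)

ℤ_5 = {x ∈ ℚ_5 : v_5(x) ≥ 0} and ℤ_5^× = {x ∈ ℤ_5 : v_5(x) = 0}. Here v_5(4/75) = v_5(num) − v_5(den) = -2; compare against these criteria.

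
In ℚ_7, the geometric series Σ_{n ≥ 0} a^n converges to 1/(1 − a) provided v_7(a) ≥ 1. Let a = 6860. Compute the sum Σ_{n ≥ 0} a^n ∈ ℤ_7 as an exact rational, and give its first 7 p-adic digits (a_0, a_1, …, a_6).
Σ a^n = 1/(1 − a) = -1/6859;  first 7 digits = (1, 0, 0, 6, 2, 0, 1)

v_7(a) = 3 ≥ 1, so the series converges in ℤ_7 to 1/(1 − a) = 1/(1 − 6860) = -1/6859. Expand this rational in ℤ_7: compute digits iteratively via d_i = x_i mod 7, x_{i+1} = (x_i − d_i)/7. The first 7 digits are (1, 0, 0, 6, 2, 0, 1).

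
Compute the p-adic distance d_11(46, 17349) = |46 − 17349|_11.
d_11(46, 17349) = 1/1331

Step 1 — x − y = 46 − 17349 = -17303. Step 2 — v_11(-17303) = 3 (factor: -17303 = −(11^3 · 13); the sign does not affect v_p). Step 3 — |x − y|_11 = 11^{-3} = 1/1331.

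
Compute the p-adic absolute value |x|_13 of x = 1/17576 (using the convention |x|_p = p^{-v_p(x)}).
|1/17576|_13 = 2197

Step 1 — compute v_13(x) by factoring powers of 13 out of the numerator and denominator: v_13(1/17576) = -3. Step 2 — apply |x|_p = p^{-v_p(x)} = 13^{3} = 2197.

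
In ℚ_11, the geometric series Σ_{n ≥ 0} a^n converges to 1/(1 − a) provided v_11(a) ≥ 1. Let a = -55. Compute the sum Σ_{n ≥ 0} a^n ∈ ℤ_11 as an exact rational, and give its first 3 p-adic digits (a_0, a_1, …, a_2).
Σ a^n = 1/(1 − a) = 1/56;  first 3 digits = (1, 6, 2)

v_11(a) = 1 ≥ 1, so the series converges in ℤ_11 to 1/(1 − a) = 1/(1 − (-55)) = 1/56. Expand this rational in ℤ_11: compute digits iteratively via d_i = x_i mod 11, x_{i+1} = (x_i − d_i)/11. The first 3 digits are (1, 6, 2).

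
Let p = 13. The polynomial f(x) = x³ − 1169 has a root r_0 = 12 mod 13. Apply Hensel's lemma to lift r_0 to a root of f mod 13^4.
r_3 = 25063 (mod 28561)

Hensel: r_{i+1} = r_i − f(r_i)/f′(r_i) mod 13^{i+2}, where f′(x) = 3x². Iterate:
  r_0 = 12 (mod 13)
  r_1 = 51 (mod 169)
  r_2 = 896 (mod 2197)
  r_3 = 25063 (mod 28561)
Final: r = 25063 with f(r) ≡ 0 mod 13^4.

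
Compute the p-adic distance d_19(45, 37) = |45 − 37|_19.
d_19(45, 37) = 1

Step 1 — x − y = 45 − 37 = 8. Step 2 — v_19(8) = 0 (factor: 8 = (19^0 · 8); the sign does not affect v_p). Step 3 — |x − y|_19 = 19^{0} = 1.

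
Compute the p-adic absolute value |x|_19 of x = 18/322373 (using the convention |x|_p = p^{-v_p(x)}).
|18/322373|_19 = 6859

Step 1 — compute v_19(x) by factoring powers of 19 out of the numerator and denominator: v_19(18/322373) = -3. Step 2 — apply |x|_p = p^{-v_p(x)} = 19^{3} = 6859.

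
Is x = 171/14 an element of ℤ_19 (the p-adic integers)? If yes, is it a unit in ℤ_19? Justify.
x ∈ ℤ_19 but not a unit; v_19(x) = 1 > 0

ℤ_19 = {x ∈ ℚ_19 : v_19(x) ≥ 0} and ℤ_19^× = {x ∈ ℤ_19 : v_19(x) = 0}. Here v_19(171/14) = v_19(num) − v_19(den) = 1; compare against these criteria.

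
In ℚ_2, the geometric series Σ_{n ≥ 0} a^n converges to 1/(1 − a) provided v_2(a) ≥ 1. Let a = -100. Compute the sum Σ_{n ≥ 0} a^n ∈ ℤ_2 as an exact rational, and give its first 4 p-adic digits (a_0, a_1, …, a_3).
Σ a^n = 1/(1 − a) = 1/101;  first 4 digits = (1, 0, 1, 1)

v_2(a) = 2 ≥ 1, so the series converges in ℤ_2 to 1/(1 − a) = 1/(1 − (-100)) = 1/101. Expand this rational in ℤ_2: compute digits iteratively via d_i = x_i mod 2, x_{i+1} = (x_i − d_i)/2. The first 4 digits are (1, 0, 1, 1).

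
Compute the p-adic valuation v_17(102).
v_17(102) = 1

v_17(n) is the largest exponent k such that 17^k divides n. Factor out: 102 = 17^1 · 6. (Sign doesn't affect v_p.) So v_17(102) = 1.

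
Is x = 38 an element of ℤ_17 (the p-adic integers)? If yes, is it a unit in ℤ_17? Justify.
x ∈ ℤ_17^× (unit); v_17(x) = 0

ℤ_17 = {x ∈ ℚ_17 : v_17(x) ≥ 0} and ℤ_17^× = {x ∈ ℤ_17 : v_17(x) = 0}. Here v_17(38) = v_17(num) − v_17(den) = 0; compare against these criteria.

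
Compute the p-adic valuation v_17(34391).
v_17(34391) = 3

v_17(n) is the largest exponent k such that 17^k divides n. Factor out: 34391 = 17^3 · 7. (Sign doesn't affect v_p.) So v_17(34391) = 3.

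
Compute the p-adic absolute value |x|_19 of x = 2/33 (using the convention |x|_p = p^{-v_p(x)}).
|2/33|_19 = 1

Step 1 — compute v_19(x) by factoring powers of 19 out of the numerator and denominator: v_19(2/33) = 0. Step 2 — apply |x|_p = p^{-v_p(x)} = 19^{0} = 1.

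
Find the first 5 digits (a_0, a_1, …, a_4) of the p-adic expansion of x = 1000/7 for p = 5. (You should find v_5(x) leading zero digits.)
(a_0, …, a_4) = (0, 0, 0, 4, 3)

v_5(1000/7) = 3, so a_0 = ... = a_2 = 0. Factor out: x = 5^3 · u with u = 8/7 a unit in ℤ_5. Expand u iteratively via a_{v+i} = u_i mod 5, u_{i+1} = (u_i − a_{v+i})/5:
  u_0 = 8/7;  a_3 = 4;  u_1 = (u_0 − 4)/5 = -4/7
  u_1 = -4/7;  a_4 = 3;  u_2 = (u_1 − 3)/5 = -5/7
Digits: (0, 0, 0, 4, 3).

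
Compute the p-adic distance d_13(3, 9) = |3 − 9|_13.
d_13(3, 9) = 1

Step 1 — x − y = 3 − 9 = -6. Step 2 — v_13(-6) = 0 (factor: -6 = −(13^0 · 6); the sign does not affect v_p). Step 3 — |x − y|_13 = 13^{0} = 1.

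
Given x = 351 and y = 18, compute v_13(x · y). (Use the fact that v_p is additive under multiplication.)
v_13(6318) = 1

v_p(x) = 1 (factor: 351 = 13^1 · 27); v_p(y) = 0 (factor: 18 = 13^0 · 18). Additivity: v_p(xy) = v_p(x) + v_p(y) = 1 + 0 = 1. (Direct check: xy = 6318 = 13^1 · (486).)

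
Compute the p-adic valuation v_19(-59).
v_19(-59) = 0

v_19(n) is the largest exponent k such that 19^k divides n. Factor out: -59 = -19^0 · 59. (Sign doesn't affect v_p.) So v_19(-59) = 0.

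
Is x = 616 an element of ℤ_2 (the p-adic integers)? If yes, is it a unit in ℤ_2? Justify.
x ∈ ℤ_2 but not a unit; v_2(x) = 3 > 0

ℤ_2 = {x ∈ ℚ_2 : v_2(x) ≥ 0} and ℤ_2^× = {x ∈ ℤ_2 : v_2(x) = 0}. Here v_2(616) = v_2(num) − v_2(den) = 3; compare against these criteria.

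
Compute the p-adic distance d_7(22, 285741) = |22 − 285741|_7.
d_7(22, 285741) = 1/16807

Step 1 — x − y = 22 − 285741 = -285719. Step 2 — v_7(-285719) = 5 (factor: -285719 = −(7^5 · 17); the sign does not affect v_p). Step 3 — |x − y|_7 = 7^{-5} = 1/16807.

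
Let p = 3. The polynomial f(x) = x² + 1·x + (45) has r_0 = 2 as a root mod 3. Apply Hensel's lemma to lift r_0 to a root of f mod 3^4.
r_3 = 44 (mod 81)

Hensel: r_{i+1} = r_i − f(r_i)·(f′(r_i))^{-1} mod 3^{i+2}, f′(x) = 2x + 1. Iterate:
  r_0 = 2 (mod 3)
  r_1 = 8 (mod 9)
  r_2 = 17 (mod 27)
  r_3 = 44 (mod 81)
Final: r = 44 satisfies f(r) ≡ 0 mod 3^4.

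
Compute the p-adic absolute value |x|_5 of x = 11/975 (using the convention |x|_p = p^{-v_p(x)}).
|11/975|_5 = 25

Step 1 — compute v_5(x) by factoring powers of 5 out of the numerator and denominator: v_5(11/975) = -2. Step 2 — apply |x|_p = p^{-v_p(x)} = 5^{2} = 25.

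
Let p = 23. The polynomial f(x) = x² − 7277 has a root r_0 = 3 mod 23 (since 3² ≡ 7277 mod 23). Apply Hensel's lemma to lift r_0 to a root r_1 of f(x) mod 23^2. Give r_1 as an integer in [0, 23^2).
r_1 = 509 (mod 529)

Hensel's recurrence: r_{i+1} = r_i − f(r_i)·(f′(r_i))^{-1} mod 23^{i+2}, with f′(x) = 2x. Iterate:
  r_0 = 3 (mod 23)
  r_1 = 509 (mod 529)
Final: r_1 = 509, and one checks f(r_1) ≡ 0 mod 23^2.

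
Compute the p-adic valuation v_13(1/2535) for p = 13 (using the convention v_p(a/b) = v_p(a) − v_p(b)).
v_13(1/2535) = -2

Factor powers of 13 from the numerator and denominator of the reduced fraction: 1 = 13^0 · 1 and 2535 = 13^2 · 15. Apply v_p(a/b) = v_p(a) − v_p(b): v_13(1/2535) = 0 − 2 = -2.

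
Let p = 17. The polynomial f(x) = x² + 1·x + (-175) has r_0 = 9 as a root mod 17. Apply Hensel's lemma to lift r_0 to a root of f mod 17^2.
r_1 = 196 (mod 289)

Hensel: r_{i+1} = r_i − f(r_i)·(f′(r_i))^{-1} mod 17^{i+2}, f′(x) = 2x + 1. Iterate:
  r_0 = 9 (mod 17)
  r_1 = 196 (mod 289)
Final: r = 196 satisfies f(r) ≡ 0 mod 17^2.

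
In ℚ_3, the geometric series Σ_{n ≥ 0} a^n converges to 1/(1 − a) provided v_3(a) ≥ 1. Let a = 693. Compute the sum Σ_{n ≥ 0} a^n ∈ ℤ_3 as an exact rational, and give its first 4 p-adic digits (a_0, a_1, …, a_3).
Σ a^n = 1/(1 − a) = -1/692;  first 4 digits = (1, 0, 2, 1)

v_3(a) = 2 ≥ 1, so the series converges in ℤ_3 to 1/(1 − a) = 1/(1 − 693) = -1/692. Expand this rational in ℤ_3: compute digits iteratively via d_i = x_i mod 3, x_{i+1} = (x_i − d_i)/3. The first 4 digits are (1, 0, 2, 1).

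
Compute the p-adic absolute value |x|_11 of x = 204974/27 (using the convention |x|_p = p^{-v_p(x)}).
|204974/27|_11 = 1/14641

Step 1 — compute v_11(x) by factoring powers of 11 out of the numerator and denominator: v_11(204974/27) = 4. Step 2 — apply |x|_p = p^{-v_p(x)} = 11^{-4} = 1/14641.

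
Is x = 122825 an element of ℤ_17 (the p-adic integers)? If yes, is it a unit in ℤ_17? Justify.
x ∈ ℤ_17 but not a unit; v_17(x) = 3 > 0

ℤ_17 = {x ∈ ℚ_17 : v_17(x) ≥ 0} and ℤ_17^× = {x ∈ ℤ_17 : v_17(x) = 0}. Here v_17(122825) = v_17(num) − v_17(den) = 3; compare against these criteria.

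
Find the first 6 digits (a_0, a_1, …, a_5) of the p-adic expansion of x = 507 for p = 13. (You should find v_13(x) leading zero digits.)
(a_0, …, a_5) = (0, 0, 3, 0, 0, 0)

v_13(507) = 2, so a_0 = ... = a_1 = 0. Factor out: x = 13^2 · u with u = 3 a unit in ℤ_13. Expand u iteratively via a_{v+i} = u_i mod 13, u_{i+1} = (u_i − a_{v+i})/13:
  u_0 = 3;  a_2 = 3;  u_1 = (u_0 − 3)/13 = 0
  u_1 = 0;  a_3 = 0;  u_2 = (u_1 − 0)/13 = 0
  u_2 = 0;  a_4 = 0;  u_3 = (u_2 − 0)/13 = 0
  u_3 = 0;  a_5 = 0;  u_4 = (u_3 − 0)/13 = 0
Digits: (0, 0, 3, 0, 0, 0).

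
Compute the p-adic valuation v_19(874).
v_19(874) = 1

v_19(n) is the largest exponent k such that 19^k divides n. Factor out: 874 = 19^1 · 46. (Sign doesn't affect v_p.) So v_19(874) = 1.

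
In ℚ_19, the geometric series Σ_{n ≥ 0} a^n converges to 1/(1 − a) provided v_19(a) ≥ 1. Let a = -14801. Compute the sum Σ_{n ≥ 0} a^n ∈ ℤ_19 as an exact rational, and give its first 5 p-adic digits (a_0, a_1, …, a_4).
Σ a^n = 1/(1 − a) = 1/14802;  first 5 digits = (1, 0, 16, 16, 8)

v_19(a) = 2 ≥ 1, so the series converges in ℤ_19 to 1/(1 − a) = 1/(1 − (-14801)) = 1/14802. Expand this rational in ℤ_19: compute digits iteratively via d_i = x_i mod 19, x_{i+1} = (x_i − d_i)/19. The first 5 digits are (1, 0, 16, 16, 8).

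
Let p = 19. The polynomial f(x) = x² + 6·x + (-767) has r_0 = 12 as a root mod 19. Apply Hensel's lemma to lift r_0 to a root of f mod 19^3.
r_2 = 5313 (mod 6859)

Hensel: r_{i+1} = r_i − f(r_i)·(f′(r_i))^{-1} mod 19^{i+2}, f′(x) = 2x + 6. Iterate:
  r_0 = 12 (mod 19)
  r_1 = 259 (mod 361)
  r_2 = 5313 (mod 6859)
Final: r = 5313 satisfies f(r) ≡ 0 mod 19^3.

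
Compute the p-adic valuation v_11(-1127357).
v_11(-1127357) = 5

v_11(n) is the largest exponent k such that 11^k divides n. Factor out: -1127357 = -11^5 · 7. (Sign doesn't affect v_p.) So v_11(-1127357) = 5.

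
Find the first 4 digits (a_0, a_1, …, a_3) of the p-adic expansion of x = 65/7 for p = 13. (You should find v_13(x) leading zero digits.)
(a_0, …, a_3) = (0, 10, 3, 9)

v_13(65/7) = 1, so a_0 = ... = a_0 = 0. Factor out: x = 13^1 · u with u = 5/7 a unit in ℤ_13. Expand u iteratively via a_{v+i} = u_i mod 13, u_{i+1} = (u_i − a_{v+i})/13:
  u_0 = 5/7;  a_1 = 10;  u_1 = (u_0 − 10)/13 = -5/7
  u_1 = -5/7;  a_2 = 3;  u_2 = (u_1 − 3)/13 = -2/7
  u_2 = -2/7;  a_3 = 9;  u_3 = (u_2 − 9)/13 = -5/7
Digits: (0, 10, 3, 9).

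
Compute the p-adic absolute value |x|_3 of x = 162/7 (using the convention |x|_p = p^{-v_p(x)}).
|162/7|_3 = 1/81

Step 1 — compute v_3(x) by factoring powers of 3 out of the numerator and denominator: v_3(162/7) = 4. Step 2 — apply |x|_p = p^{-v_p(x)} = 3^{-4} = 1/81.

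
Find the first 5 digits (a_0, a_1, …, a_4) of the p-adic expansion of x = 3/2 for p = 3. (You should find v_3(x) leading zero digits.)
(a_0, …, a_4) = (0, 2, 1, 1, 1)

v_3(3/2) = 1, so a_0 = ... = a_0 = 0. Factor out: x = 3^1 · u with u = 1/2 a unit in ℤ_3. Expand u iteratively via a_{v+i} = u_i mod 3, u_{i+1} = (u_i − a_{v+i})/3:
  u_0 = 1/2;  a_1 = 2;  u_1 = (u_0 − 2)/3 = -1/2
  u_1 = -1/2;  a_2 = 1;  u_2 = (u_1 − 1)/3 = -1/2
  u_2 = -1/2;  a_3 = 1;  u_3 = (u_2 − 1)/3 = -1/2
  u_3 = -1/2;  a_4 = 1;  u_4 = (u_3 − 1)/3 = -1/2
Digits: (0, 2, 1, 1, 1).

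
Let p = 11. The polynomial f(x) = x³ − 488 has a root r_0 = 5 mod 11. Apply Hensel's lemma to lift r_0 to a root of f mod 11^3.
r_2 = 489 (mod 1331)

Hensel: r_{i+1} = r_i − f(r_i)/f′(r_i) mod 11^{i+2}, where f′(x) = 3x². Iterate:
  r_0 = 5 (mod 11)
  r_1 = 5 (mod 121)
  r_2 = 489 (mod 1331)
Final: r = 489 with f(r) ≡ 0 mod 11^3.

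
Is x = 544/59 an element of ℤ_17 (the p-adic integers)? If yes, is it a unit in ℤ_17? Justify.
x ∈ ℤ_17 but not a unit; v_17(x) = 1 > 0

ℤ_17 = {x ∈ ℚ_17 : v_17(x) ≥ 0} and ℤ_17^× = {x ∈ ℤ_17 : v_17(x) = 0}. Here v_17(544/59) = v_17(num) − v_17(den) = 1; compare against these criteria.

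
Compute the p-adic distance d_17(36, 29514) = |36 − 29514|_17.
d_17(36, 29514) = 1/4913

Step 1 — x − y = 36 − 29514 = -29478. Step 2 — v_17(-29478) = 3 (factor: -29478 = −(17^3 · 6); the sign does not affect v_p). Step 3 — |x − y|_17 = 17^{-3} = 1/4913.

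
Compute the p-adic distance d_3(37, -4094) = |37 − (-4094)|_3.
d_3(37, -4094) = 1/243

Step 1 — x − y = 37 − (-4094) = 4131. Step 2 — v_3(4131) = 5 (factor: 4131 = (3^5 · 17); the sign does not affect v_p). Step 3 — |x − y|_3 = 3^{-5} = 1/243.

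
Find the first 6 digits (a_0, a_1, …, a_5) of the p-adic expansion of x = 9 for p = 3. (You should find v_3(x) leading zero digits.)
(a_0, …, a_5) = (0, 0, 1, 0, 0, 0)

v_3(9) = 2, so a_0 = ... = a_1 = 0. Factor out: x = 3^2 · u with u = 1 a unit in ℤ_3. Expand u iteratively via a_{v+i} = u_i mod 3, u_{i+1} = (u_i − a_{v+i})/3:
  u_0 = 1;  a_2 = 1;  u_1 = (u_0 − 1)/3 = 0
  u_1 = 0;  a_3 = 0;  u_2 = (u_1 − 0)/3 = 0
  u_2 = 0;  a_4 = 0;  u_3 = (u_2 − 0)/3 = 0
  u_3 = 0;  a_5 = 0;  u_4 = (u_3 − 0)/3 = 0
Digits: (0, 0, 1, 0, 0, 0).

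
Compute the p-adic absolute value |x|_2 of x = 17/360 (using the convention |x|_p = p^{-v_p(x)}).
|17/360|_2 = 8

Step 1 — compute v_2(x) by factoring powers of 2 out of the numerator and denominator: v_2(17/360) = -3. Step 2 — apply |x|_p = p^{-v_p(x)} = 2^{3} = 8.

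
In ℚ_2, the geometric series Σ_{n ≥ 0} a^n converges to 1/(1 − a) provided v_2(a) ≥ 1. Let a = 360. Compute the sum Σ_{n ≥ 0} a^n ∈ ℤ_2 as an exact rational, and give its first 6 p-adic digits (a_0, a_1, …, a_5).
Σ a^n = 1/(1 − a) = -1/359;  first 6 digits = (1, 0, 0, 1, 0, 1)

v_2(a) = 3 ≥ 1, so the series converges in ℤ_2 to 1/(1 − a) = 1/(1 − 360) = -1/359. Expand this rational in ℤ_2: compute digits iteratively via d_i = x_i mod 2, x_{i+1} = (x_i − d_i)/2. The first 6 digits are (1, 0, 0, 1, 0, 1).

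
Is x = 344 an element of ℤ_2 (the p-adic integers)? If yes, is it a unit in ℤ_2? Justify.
x ∈ ℤ_2 but not a unit; v_2(x) = 3 > 0

ℤ_2 = {x ∈ ℚ_2 : v_2(x) ≥ 0} and ℤ_2^× = {x ∈ ℤ_2 : v_2(x) = 0}. Here v_2(344) = v_2(num) − v_2(den) = 3; compare against these criteria.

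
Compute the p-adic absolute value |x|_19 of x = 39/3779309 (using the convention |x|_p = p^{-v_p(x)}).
|39/3779309|_19 = 130321

Step 1 — compute v_19(x) by factoring powers of 19 out of the numerator and denominator: v_19(39/3779309) = -4. Step 2 — apply |x|_p = p^{-v_p(x)} = 19^{4} = 130321.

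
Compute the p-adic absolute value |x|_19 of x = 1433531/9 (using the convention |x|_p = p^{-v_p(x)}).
|1433531/9|_19 = 1/130321

Step 1 — compute v_19(x) by factoring powers of 19 out of the numerator and denominator: v_19(1433531/9) = 4. Step 2 — apply |x|_p = p^{-v_p(x)} = 19^{-4} = 1/130321.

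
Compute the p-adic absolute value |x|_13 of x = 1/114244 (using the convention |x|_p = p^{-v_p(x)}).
|1/114244|_13 = 28561

Step 1 — compute v_13(x) by factoring powers of 13 out of the numerator and denominator: v_13(1/114244) = -4. Step 2 — apply |x|_p = p^{-v_p(x)} = 13^{4} = 28561.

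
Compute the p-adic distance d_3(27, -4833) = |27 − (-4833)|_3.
d_3(27, -4833) = 1/243

Step 1 — x − y = 27 − (-4833) = 4860. Step 2 — v_3(4860) = 5 (factor: 4860 = (3^5 · 20); the sign does not affect v_p). Step 3 — |x − y|_3 = 3^{-5} = 1/243.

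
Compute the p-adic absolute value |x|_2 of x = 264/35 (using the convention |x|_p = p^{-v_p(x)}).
|264/35|_2 = 1/8

Step 1 — compute v_2(x) by factoring powers of 2 out of the numerator and denominator: v_2(264/35) = 3. Step 2 — apply |x|_p = p^{-v_p(x)} = 2^{-3} = 1/8.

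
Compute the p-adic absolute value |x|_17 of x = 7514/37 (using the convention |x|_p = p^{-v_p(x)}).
|7514/37|_17 = 1/289

Step 1 — compute v_17(x) by factoring powers of 17 out of the numerator and denominator: v_17(7514/37) = 2. Step 2 — apply |x|_p = p^{-v_p(x)} = 17^{-2} = 1/289.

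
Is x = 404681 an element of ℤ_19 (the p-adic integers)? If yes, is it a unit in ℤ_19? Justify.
x ∈ ℤ_19 but not a unit; v_19(x) = 3 > 0

ℤ_19 = {x ∈ ℚ_19 : v_19(x) ≥ 0} and ℤ_19^× = {x ∈ ℤ_19 : v_19(x) = 0}. Here v_19(404681) = v_19(num) − v_19(den) = 3; compare against these criteria.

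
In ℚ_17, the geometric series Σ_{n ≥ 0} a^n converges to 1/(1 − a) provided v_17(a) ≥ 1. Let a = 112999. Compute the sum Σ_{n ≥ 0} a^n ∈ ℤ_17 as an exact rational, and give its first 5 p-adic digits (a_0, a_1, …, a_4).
Σ a^n = 1/(1 − a) = -1/112998;  first 5 digits = (1, 0, 0, 6, 1)

v_17(a) = 3 ≥ 1, so the series converges in ℤ_17 to 1/(1 − a) = 1/(1 − 112999) = -1/112998. Expand this rational in ℤ_17: compute digits iteratively via d_i = x_i mod 17, x_{i+1} = (x_i − d_i)/17. The first 5 digits are (1, 0, 0, 6, 1).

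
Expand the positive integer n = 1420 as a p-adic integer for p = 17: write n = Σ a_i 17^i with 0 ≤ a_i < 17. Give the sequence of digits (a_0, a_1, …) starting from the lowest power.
(a_0, a_1, …) = (9, 15, 4)

Repeated division by 17 gives the digits low-to-high: 1420 = 9 + 15·17^1 + 4·17^2. Digit sequence: (9, 15, 4).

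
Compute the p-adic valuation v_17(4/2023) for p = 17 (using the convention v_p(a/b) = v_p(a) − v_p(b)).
v_17(4/2023) = -2

Factor powers of 17 from the numerator and denominator of the reduced fraction: 4 = 17^0 · 4 and 2023 = 17^2 · 7. Apply v_p(a/b) = v_p(a) − v_p(b): v_17(4/2023) = 0 − 2 = -2.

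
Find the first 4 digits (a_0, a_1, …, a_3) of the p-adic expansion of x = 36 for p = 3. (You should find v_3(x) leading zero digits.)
(a_0, …, a_3) = (0, 0, 1, 1)

v_3(36) = 2, so a_0 = ... = a_1 = 0. Factor out: x = 3^2 · u with u = 4 a unit in ℤ_3. Expand u iteratively via a_{v+i} = u_i mod 3, u_{i+1} = (u_i − a_{v+i})/3:
  u_0 = 4;  a_2 = 1;  u_1 = (u_0 − 1)/3 = 1
  u_1 = 1;  a_3 = 1;  u_2 = (u_1 − 1)/3 = 0
Digits: (0, 0, 1, 1).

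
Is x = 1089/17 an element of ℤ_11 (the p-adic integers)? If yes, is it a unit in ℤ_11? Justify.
x ∈ ℤ_11 but not a unit; v_11(x) = 2 > 0

ℤ_11 = {x ∈ ℚ_11 : v_11(x) ≥ 0} and ℤ_11^× = {x ∈ ℤ_11 : v_11(x) = 0}. Here v_11(1089/17) = v_11(num) − v_11(den) = 2; compare against these criteria.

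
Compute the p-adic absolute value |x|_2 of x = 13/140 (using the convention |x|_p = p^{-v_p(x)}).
|13/140|_2 = 4

Step 1 — compute v_2(x) by factoring powers of 2 out of the numerator and denominator: v_2(13/140) = -2. Step 2 — apply |x|_p = p^{-v_p(x)} = 2^{2} = 4.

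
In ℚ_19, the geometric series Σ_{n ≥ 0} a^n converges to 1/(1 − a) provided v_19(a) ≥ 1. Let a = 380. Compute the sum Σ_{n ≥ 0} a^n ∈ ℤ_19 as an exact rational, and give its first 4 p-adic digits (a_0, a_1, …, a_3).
Σ a^n = 1/(1 − a) = -1/379;  first 4 digits = (1, 1, 2, 3)

v_19(a) = 1 ≥ 1, so the series converges in ℤ_19 to 1/(1 − a) = 1/(1 − 380) = -1/379. Expand this rational in ℤ_19: compute digits iteratively via d_i = x_i mod 19, x_{i+1} = (x_i − d_i)/19. The first 4 digits are (1, 1, 2, 3).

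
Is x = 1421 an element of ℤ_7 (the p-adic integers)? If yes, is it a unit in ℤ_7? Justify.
x ∈ ℤ_7 but not a unit; v_7(x) = 2 > 0

ℤ_7 = {x ∈ ℚ_7 : v_7(x) ≥ 0} and ℤ_7^× = {x ∈ ℤ_7 : v_7(x) = 0}. Here v_7(1421) = v_7(num) − v_7(den) = 2; compare against these criteria.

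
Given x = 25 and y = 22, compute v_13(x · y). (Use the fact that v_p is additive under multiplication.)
v_13(550) = 0

v_p(x) = 0 (factor: 25 = 13^0 · 25); v_p(y) = 0 (factor: 22 = 13^0 · 22). Additivity: v_p(xy) = v_p(x) + v_p(y) = 0 + 0 = 0. (Direct check: xy = 550 = 13^0 · (550).)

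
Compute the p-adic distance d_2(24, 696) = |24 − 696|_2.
d_2(24, 696) = 1/32

Step 1 — x − y = 24 − 696 = -672. Step 2 — v_2(-672) = 5 (factor: -672 = −(2^5 · 21); the sign does not affect v_p). Step 3 — |x − y|_2 = 2^{-5} = 1/32.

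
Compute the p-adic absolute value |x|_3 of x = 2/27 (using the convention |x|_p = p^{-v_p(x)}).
|2/27|_3 = 27

Step 1 — compute v_3(x) by factoring powers of 3 out of the numerator and denominator: v_3(2/27) = -3. Step 2 — apply |x|_p = p^{-v_p(x)} = 3^{3} = 27.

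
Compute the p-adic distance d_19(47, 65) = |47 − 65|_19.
d_19(47, 65) = 1

Step 1 — x − y = 47 − 65 = -18. Step 2 — v_19(-18) = 0 (factor: -18 = −(19^0 · 18); the sign does not affect v_p). Step 3 — |x − y|_19 = 19^{0} = 1.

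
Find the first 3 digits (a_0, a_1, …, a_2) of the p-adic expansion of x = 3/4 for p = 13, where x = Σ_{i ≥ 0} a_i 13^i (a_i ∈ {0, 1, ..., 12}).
(a_0, …, a_2) = (4, 3, 3)

v_13(3/4) = 0 (numerator and denominator both coprime to 13), so x ∈ ℤ_13^×. Compute digits iteratively via a_i = x_i mod 13, x_{i+1} = (x_i − a_i)/13, with x_0 = x:
  x_0 = 3/4;  a_0 = 4;  x_1 = (x_0 − 4)/13 = -1/4
  x_1 = -1/4;  a_1 = 3;  x_2 = (x_1 − 3)/13 = -1/4
  x_2 = -1/4;  a_2 = 3;  x_3 = (x_2 − 3)/13 = -1/4
Digits: (4, 3, 3).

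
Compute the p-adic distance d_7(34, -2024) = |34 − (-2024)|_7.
d_7(34, -2024) = 1/343

Step 1 — x − y = 34 − (-2024) = 2058. Step 2 — v_7(2058) = 3 (factor: 2058 = (7^3 · 6); the sign does not affect v_p). Step 3 — |x − y|_7 = 7^{-3} = 1/343.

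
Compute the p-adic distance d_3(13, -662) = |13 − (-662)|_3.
d_3(13, -662) = 1/27

Step 1 — x − y = 13 − (-662) = 675. Step 2 — v_3(675) = 3 (factor: 675 = (3^3 · 25); the sign does not affect v_p). Step 3 — |x − y|_3 = 3^{-3} = 1/27.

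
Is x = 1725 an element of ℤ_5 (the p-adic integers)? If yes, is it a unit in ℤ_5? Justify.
x ∈ ℤ_5 but not a unit; v_5(x) = 2 > 0

ℤ_5 = {x ∈ ℚ_5 : v_5(x) ≥ 0} and ℤ_5^× = {x ∈ ℤ_5 : v_5(x) = 0}. Here v_5(1725) = v_5(num) − v_5(den) = 2; compare against these criteria.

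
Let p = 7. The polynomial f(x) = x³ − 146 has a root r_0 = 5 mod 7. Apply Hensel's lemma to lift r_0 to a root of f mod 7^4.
r_3 = 117 (mod 2401)

Hensel: r_{i+1} = r_i − f(r_i)/f′(r_i) mod 7^{i+2}, where f′(x) = 3x². Iterate:
  r_0 = 5 (mod 7)
  r_1 = 19 (mod 49)
  r_2 = 117 (mod 343)
  r_3 = 117 (mod 2401)
Final: r = 117 with f(r) ≡ 0 mod 7^4.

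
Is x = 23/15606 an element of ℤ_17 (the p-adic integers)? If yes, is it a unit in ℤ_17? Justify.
x ∉ ℤ_17 (v_17(x) = -2 < 0)

ℤ_17 = {x ∈ ℚ_17 : v_17(x) ≥ 0} and ℤ_17^× = {x ∈ ℤ_17 : v_17(x) = 0}. Here v_17(23/15606) = v_17(num) − v_17(den) = -2; compare against these criteria.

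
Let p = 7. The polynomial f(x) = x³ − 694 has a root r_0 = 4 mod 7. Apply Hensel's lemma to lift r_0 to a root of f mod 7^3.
r_2 = 305 (mod 343)

Hensel: r_{i+1} = r_i − f(r_i)/f′(r_i) mod 7^{i+2}, where f′(x) = 3x². Iterate:
  r_0 = 4 (mod 7)
  r_1 = 11 (mod 49)
  r_2 = 305 (mod 343)
Final: r = 305 with f(r) ≡ 0 mod 7^3.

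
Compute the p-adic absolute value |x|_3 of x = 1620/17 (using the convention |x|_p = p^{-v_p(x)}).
|1620/17|_3 = 1/81

Step 1 — compute v_3(x) by factoring powers of 3 out of the numerator and denominator: v_3(1620/17) = 4. Step 2 — apply |x|_p = p^{-v_p(x)} = 3^{-4} = 1/81.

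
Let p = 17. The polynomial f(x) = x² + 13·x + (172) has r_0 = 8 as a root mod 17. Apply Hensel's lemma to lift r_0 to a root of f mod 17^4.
r_3 = 48628 (mod 83521)

Hensel: r_{i+1} = r_i − f(r_i)·(f′(r_i))^{-1} mod 17^{i+2}, f′(x) = 2x + 13. Iterate:
  r_0 = 8 (mod 17)
  r_1 = 76 (mod 289)
  r_2 = 4411 (mod 4913)
  r_3 = 48628 (mod 83521)
Final: r = 48628 satisfies f(r) ≡ 0 mod 17^4.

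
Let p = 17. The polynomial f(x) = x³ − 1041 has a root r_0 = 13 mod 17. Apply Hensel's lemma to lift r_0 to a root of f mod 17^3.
r_2 = 2036 (mod 4913)

Hensel: r_{i+1} = r_i − f(r_i)/f′(r_i) mod 17^{i+2}, where f′(x) = 3x². Iterate:
  r_0 = 13 (mod 17)
  r_1 = 13 (mod 289)
  r_2 = 2036 (mod 4913)
Final: r = 2036 with f(r) ≡ 0 mod 17^3.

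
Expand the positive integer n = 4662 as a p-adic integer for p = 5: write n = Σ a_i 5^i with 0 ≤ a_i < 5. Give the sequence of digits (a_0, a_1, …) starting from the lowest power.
(a_0, a_1, …) = (2, 2, 1, 2, 2, 1)

Repeated division by 5 gives the digits low-to-high: 4662 = 2 + 2·5^1 + 1·5^2 + 2·5^3 + 2·5^4 + 1·5^5. Digit sequence: (2, 2, 1, 2, 2, 1).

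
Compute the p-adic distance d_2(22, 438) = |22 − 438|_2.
d_2(22, 438) = 1/32

Step 1 — x − y = 22 − 438 = -416. Step 2 — v_2(-416) = 5 (factor: -416 = −(2^5 · 13); the sign does not affect v_p). Step 3 — |x − y|_2 = 2^{-5} = 1/32.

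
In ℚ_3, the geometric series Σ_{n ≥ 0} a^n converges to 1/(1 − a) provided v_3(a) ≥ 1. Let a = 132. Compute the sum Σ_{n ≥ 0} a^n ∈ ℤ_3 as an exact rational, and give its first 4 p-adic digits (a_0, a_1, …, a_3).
Σ a^n = 1/(1 − a) = -1/131;  first 4 digits = (1, 2, 0, 1)

v_3(a) = 1 ≥ 1, so the series converges in ℤ_3 to 1/(1 − a) = 1/(1 − 132) = -1/131. Expand this rational in ℤ_3: compute digits iteratively via d_i = x_i mod 3, x_{i+1} = (x_i − d_i)/3. The first 4 digits are (1, 2, 0, 1).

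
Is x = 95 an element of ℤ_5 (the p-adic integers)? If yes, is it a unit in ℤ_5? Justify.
x ∈ ℤ_5 but not a unit; v_5(x) = 1 > 0

ℤ_5 = {x ∈ ℚ_5 : v_5(x) ≥ 0} and ℤ_5^× = {x ∈ ℤ_5 : v_5(x) = 0}. Here v_5(95) = v_5(num) − v_5(den) = 1; compare against these criteria.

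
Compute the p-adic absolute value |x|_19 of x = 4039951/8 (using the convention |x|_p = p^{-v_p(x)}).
|4039951/8|_19 = 1/130321

Step 1 — compute v_19(x) by factoring powers of 19 out of the numerator and denominator: v_19(4039951/8) = 4. Step 2 — apply |x|_p = p^{-v_p(x)} = 19^{-4} = 1/130321.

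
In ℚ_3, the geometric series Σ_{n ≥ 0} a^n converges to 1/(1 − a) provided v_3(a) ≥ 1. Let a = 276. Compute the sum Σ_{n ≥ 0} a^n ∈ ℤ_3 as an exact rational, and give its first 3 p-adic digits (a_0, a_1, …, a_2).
Σ a^n = 1/(1 − a) = -1/275;  first 3 digits = (1, 2, 1)

v_3(a) = 1 ≥ 1, so the series converges in ℤ_3 to 1/(1 − a) = 1/(1 − 276) = -1/275. Expand this rational in ℤ_3: compute digits iteratively via d_i = x_i mod 3, x_{i+1} = (x_i − d_i)/3. The first 3 digits are (1, 2, 1).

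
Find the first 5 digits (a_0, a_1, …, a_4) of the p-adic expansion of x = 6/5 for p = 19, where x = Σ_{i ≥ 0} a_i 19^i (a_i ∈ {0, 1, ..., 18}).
(a_0, …, a_4) = (5, 15, 3, 15, 3)

v_19(6/5) = 0 (numerator and denominator both coprime to 19), so x ∈ ℤ_19^×. Compute digits iteratively via a_i = x_i mod 19, x_{i+1} = (x_i − a_i)/19, with x_0 = x:
  x_0 = 6/5;  a_0 = 5;  x_1 = (x_0 − 5)/19 = -1/5
  x_1 = -1/5;  a_1 = 15;  x_2 = (x_1 − 15)/19 = -4/5
  x_2 = -4/5;  a_2 = 3;  x_3 = (x_2 − 3)/19 = -1/5
  x_3 = -1/5;  a_3 = 15;  x_4 = (x_3 − 15)/19 = -4/5
  x_4 = -4/5;  a_4 = 3;  x_5 = (x_4 − 3)/19 = -1/5
Digits: (5, 15, 3, 15, 3).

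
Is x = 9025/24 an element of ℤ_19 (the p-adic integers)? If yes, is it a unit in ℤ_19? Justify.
x ∈ ℤ_19 but not a unit; v_19(x) = 2 > 0

ℤ_19 = {x ∈ ℚ_19 : v_19(x) ≥ 0} and ℤ_19^× = {x ∈ ℤ_19 : v_19(x) = 0}. Here v_19(9025/24) = v_19(num) − v_19(den) = 2; compare against these criteria.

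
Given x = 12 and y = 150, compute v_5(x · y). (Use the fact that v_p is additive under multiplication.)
v_5(1800) = 2

v_p(x) = 0 (factor: 12 = 5^0 · 12); v_p(y) = 2 (factor: 150 = 5^2 · 6). Additivity: v_p(xy) = v_p(x) + v_p(y) = 0 + 2 = 2. (Direct check: xy = 1800 = 5^2 · (72).)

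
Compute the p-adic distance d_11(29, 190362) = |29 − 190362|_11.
d_11(29, 190362) = 1/14641

Step 1 — x − y = 29 − 190362 = -190333. Step 2 — v_11(-190333) = 4 (factor: -190333 = −(11^4 · 13); the sign does not affect v_p). Step 3 — |x − y|_11 = 11^{-4} = 1/14641.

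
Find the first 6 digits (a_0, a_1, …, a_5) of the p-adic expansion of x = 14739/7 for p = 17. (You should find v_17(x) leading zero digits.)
(a_0, …, a_5) = (0, 0, 0, 15, 4, 7)

v_17(14739/7) = 3, so a_0 = ... = a_2 = 0. Factor out: x = 17^3 · u with u = 3/7 a unit in ℤ_17. Expand u iteratively via a_{v+i} = u_i mod 17, u_{i+1} = (u_i − a_{v+i})/17:
  u_0 = 3/7;  a_3 = 15;  u_1 = (u_0 − 15)/17 = -6/7
  u_1 = -6/7;  a_4 = 4;  u_2 = (u_1 − 4)/17 = -2/7
  u_2 = -2/7;  a_5 = 7;  u_3 = (u_2 − 7)/17 = -3/7
Digits: (0, 0, 0, 15, 4, 7).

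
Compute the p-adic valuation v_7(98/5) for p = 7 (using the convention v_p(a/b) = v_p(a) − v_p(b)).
v_7(98/5) = 2

Factor powers of 7 from the numerator and denominator of the reduced fraction: 98 = 7^2 · 2 and 5 = 7^0 · 5. Apply v_p(a/b) = v_p(a) − v_p(b): v_7(98/5) = 2 − 0 = 2.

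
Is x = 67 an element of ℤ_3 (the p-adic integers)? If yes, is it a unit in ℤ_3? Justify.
x ∈ ℤ_3^× (unit); v_3(x) = 0

ℤ_3 = {x ∈ ℚ_3 : v_3(x) ≥ 0} and ℤ_3^× = {x ∈ ℤ_3 : v_3(x) = 0}. Here v_3(67) = v_3(num) − v_3(den) = 0; compare against these criteria.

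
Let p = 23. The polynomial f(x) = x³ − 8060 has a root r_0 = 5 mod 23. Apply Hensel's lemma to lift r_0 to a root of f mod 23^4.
r_3 = 56079 (mod 279841)

Hensel: r_{i+1} = r_i − f(r_i)/f′(r_i) mod 23^{i+2}, where f′(x) = 3x². Iterate:
  r_0 = 5 (mod 23)
  r_1 = 5 (mod 529)
  r_2 = 7411 (mod 12167)
  r_3 = 56079 (mod 279841)
Final: r = 56079 with f(r) ≡ 0 mod 23^4.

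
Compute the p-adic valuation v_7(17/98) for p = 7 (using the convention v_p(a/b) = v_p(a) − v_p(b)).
v_7(17/98) = -2

Factor powers of 7 from the numerator and denominator of the reduced fraction: 17 = 7^0 · 17 and 98 = 7^2 · 2. Apply v_p(a/b) = v_p(a) − v_p(b): v_7(17/98) = 0 − 2 = -2.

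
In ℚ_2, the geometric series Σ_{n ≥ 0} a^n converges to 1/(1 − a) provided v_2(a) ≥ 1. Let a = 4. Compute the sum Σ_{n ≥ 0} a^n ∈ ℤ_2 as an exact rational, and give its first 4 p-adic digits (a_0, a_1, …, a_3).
Σ a^n = 1/(1 − a) = -1/3;  first 4 digits = (1, 0, 1, 0)

v_2(a) = 2 ≥ 1, so the series converges in ℤ_2 to 1/(1 − a) = 1/(1 − 4) = -1/3. Expand this rational in ℤ_2: compute digits iteratively via d_i = x_i mod 2, x_{i+1} = (x_i − d_i)/2. The first 4 digits are (1, 0, 1, 0).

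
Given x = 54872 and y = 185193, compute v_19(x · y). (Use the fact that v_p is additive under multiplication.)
v_19(10161910296) = 6

v_p(x) = 3 (factor: 54872 = 19^3 · 8); v_p(y) = 3 (factor: 185193 = 19^3 · 27). Additivity: v_p(xy) = v_p(x) + v_p(y) = 3 + 3 = 6. (Direct check: xy = 10161910296 = 19^6 · (216).)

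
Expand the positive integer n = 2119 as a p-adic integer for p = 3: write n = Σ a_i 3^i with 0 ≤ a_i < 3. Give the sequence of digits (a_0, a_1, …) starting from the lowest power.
(a_0, a_1, …) = (1, 1, 1, 0, 2, 2, 2)

Repeated division by 3 gives the digits low-to-high: 2119 = 1 + 1·3^1 + 1·3^2 + 2·3^4 + 2·3^5 + 2·3^6. Digit sequence: (1, 1, 1, 0, 2, 2, 2).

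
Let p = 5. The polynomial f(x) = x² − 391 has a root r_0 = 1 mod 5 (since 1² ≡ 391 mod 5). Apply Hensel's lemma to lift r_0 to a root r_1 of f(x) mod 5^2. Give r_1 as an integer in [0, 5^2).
r_1 = 21 (mod 25)

Hensel's recurrence: r_{i+1} = r_i − f(r_i)·(f′(r_i))^{-1} mod 5^{i+2}, with f′(x) = 2x. Iterate:
  r_0 = 1 (mod 5)
  r_1 = 21 (mod 25)
Final: r_1 = 21, and one checks f(r_1) ≡ 0 mod 5^2.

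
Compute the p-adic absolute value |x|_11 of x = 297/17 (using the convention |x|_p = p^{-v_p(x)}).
|297/17|_11 = 1/11

Step 1 — compute v_11(x) by factoring powers of 11 out of the numerator and denominator: v_11(297/17) = 1. Step 2 — apply |x|_p = p^{-v_p(x)} = 11^{-1} = 1/11.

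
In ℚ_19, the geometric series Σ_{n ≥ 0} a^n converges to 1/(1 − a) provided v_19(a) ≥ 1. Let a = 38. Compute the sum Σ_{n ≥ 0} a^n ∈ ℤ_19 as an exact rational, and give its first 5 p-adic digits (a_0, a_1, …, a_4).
Σ a^n = 1/(1 − a) = -1/37;  first 5 digits = (1, 2, 4, 8, 16)

v_19(a) = 1 ≥ 1, so the series converges in ℤ_19 to 1/(1 − a) = 1/(1 − 38) = -1/37. Expand this rational in ℤ_19: compute digits iteratively via d_i = x_i mod 19, x_{i+1} = (x_i − d_i)/19. The first 5 digits are (1, 2, 4, 8, 16).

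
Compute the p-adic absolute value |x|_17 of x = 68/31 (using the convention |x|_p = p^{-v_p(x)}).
|68/31|_17 = 1/17

Step 1 — compute v_17(x) by factoring powers of 17 out of the numerator and denominator: v_17(68/31) = 1. Step 2 — apply |x|_p = p^{-v_p(x)} = 17^{-1} = 1/17.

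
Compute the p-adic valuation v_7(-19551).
v_7(-19551) = 3

v_7(n) is the largest exponent k such that 7^k divides n. Factor out: -19551 = -7^3 · 57. (Sign doesn't affect v_p.) So v_7(-19551) = 3.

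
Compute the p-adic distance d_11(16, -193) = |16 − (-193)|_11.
d_11(16, -193) = 1/11

Step 1 — x − y = 16 − (-193) = 209. Step 2 — v_11(209) = 1 (factor: 209 = (11^1 · 19); the sign does not affect v_p). Step 3 — |x − y|_11 = 11^{-1} = 1/11.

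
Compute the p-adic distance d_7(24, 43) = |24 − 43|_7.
d_7(24, 43) = 1

Step 1 — x − y = 24 − 43 = -19. Step 2 — v_7(-19) = 0 (factor: -19 = −(7^0 · 19); the sign does not affect v_p). Step 3 — |x − y|_7 = 7^{0} = 1.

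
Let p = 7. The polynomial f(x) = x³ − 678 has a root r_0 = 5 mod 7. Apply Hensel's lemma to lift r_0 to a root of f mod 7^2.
r_1 = 47 (mod 49)

Hensel: r_{i+1} = r_i − f(r_i)/f′(r_i) mod 7^{i+2}, where f′(x) = 3x². Iterate:
  r_0 = 5 (mod 7)
  r_1 = 47 (mod 49)
Final: r = 47 with f(r) ≡ 0 mod 7^2.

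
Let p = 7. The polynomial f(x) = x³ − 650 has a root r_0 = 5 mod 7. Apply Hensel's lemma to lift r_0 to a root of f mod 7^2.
r_1 = 12 (mod 49)

Hensel: r_{i+1} = r_i − f(r_i)/f′(r_i) mod 7^{i+2}, where f′(x) = 3x². Iterate:
  r_0 = 5 (mod 7)
  r_1 = 12 (mod 49)
Final: r = 12 with f(r) ≡ 0 mod 7^2.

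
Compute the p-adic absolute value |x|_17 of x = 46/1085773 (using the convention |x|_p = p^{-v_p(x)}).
|46/1085773|_17 = 83521

Step 1 — compute v_17(x) by factoring powers of 17 out of the numerator and denominator: v_17(46/1085773) = -4. Step 2 — apply |x|_p = p^{-v_p(x)} = 17^{4} = 83521.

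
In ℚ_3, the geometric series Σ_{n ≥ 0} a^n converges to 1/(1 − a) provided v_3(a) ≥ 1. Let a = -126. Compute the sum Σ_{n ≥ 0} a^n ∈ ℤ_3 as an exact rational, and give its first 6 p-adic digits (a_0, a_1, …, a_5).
Σ a^n = 1/(1 − a) = 1/127;  first 6 digits = (1, 0, 1, 1, 2, 1)

v_3(a) = 2 ≥ 1, so the series converges in ℤ_3 to 1/(1 − a) = 1/(1 − (-126)) = 1/127. Expand this rational in ℤ_3: compute digits iteratively via d_i = x_i mod 3, x_{i+1} = (x_i − d_i)/3. The first 6 digits are (1, 0, 1, 1, 2, 1).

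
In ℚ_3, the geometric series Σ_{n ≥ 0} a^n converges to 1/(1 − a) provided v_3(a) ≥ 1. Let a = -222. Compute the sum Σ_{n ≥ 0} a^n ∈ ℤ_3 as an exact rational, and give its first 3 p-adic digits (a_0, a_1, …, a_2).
Σ a^n = 1/(1 − a) = 1/223;  first 3 digits = (1, 1, 0)

v_3(a) = 1 ≥ 1, so the series converges in ℤ_3 to 1/(1 − a) = 1/(1 − (-222)) = 1/223. Expand this rational in ℤ_3: compute digits iteratively via d_i = x_i mod 3, x_{i+1} = (x_i − d_i)/3. The first 3 digits are (1, 1, 0).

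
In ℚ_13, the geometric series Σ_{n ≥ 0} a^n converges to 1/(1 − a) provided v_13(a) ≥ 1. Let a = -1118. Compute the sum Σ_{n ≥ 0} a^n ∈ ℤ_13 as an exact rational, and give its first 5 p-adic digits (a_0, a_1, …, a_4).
Σ a^n = 1/(1 − a) = 1/1119;  first 5 digits = (1, 5, 5, 4, 10)

v_13(a) = 1 ≥ 1, so the series converges in ℤ_13 to 1/(1 − a) = 1/(1 − (-1118)) = 1/1119. Expand this rational in ℤ_13: compute digits iteratively via d_i = x_i mod 13, x_{i+1} = (x_i − d_i)/13. The first 5 digits are (1, 5, 5, 4, 10).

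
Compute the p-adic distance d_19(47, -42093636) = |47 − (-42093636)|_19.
d_19(47, -42093636) = 1/2476099

Step 1 — x − y = 47 − (-42093636) = 42093683. Step 2 — v_19(42093683) = 5 (factor: 42093683 = (19^5 · 17); the sign does not affect v_p). Step 3 — |x − y|_19 = 19^{-5} = 1/2476099.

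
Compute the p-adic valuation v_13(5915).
v_13(5915) = 2

v_13(n) is the largest exponent k such that 13^k divides n. Factor out: 5915 = 13^2 · 35. (Sign doesn't affect v_p.) So v_13(5915) = 2.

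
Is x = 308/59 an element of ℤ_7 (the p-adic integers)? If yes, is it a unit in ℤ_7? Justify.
x ∈ ℤ_7 but not a unit; v_7(x) = 1 > 0

ℤ_7 = {x ∈ ℚ_7 : v_7(x) ≥ 0} and ℤ_7^× = {x ∈ ℤ_7 : v_7(x) = 0}. Here v_7(308/59) = v_7(num) − v_7(den) = 1; compare against these criteria.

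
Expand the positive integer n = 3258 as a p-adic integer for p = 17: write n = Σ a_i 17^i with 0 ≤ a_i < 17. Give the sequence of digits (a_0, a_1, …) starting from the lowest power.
(a_0, a_1, …) = (11, 4, 11)

Repeated division by 17 gives the digits low-to-high: 3258 = 11 + 4·17^1 + 11·17^2. Digit sequence: (11, 4, 11).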